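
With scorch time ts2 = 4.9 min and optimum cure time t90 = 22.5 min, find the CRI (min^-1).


CRI = 100 / (t90 - ts2)
= 100 / (22.5 - 4.9)
= 100 / 17.6
= 5.68 min^-1

5.68 min^-1


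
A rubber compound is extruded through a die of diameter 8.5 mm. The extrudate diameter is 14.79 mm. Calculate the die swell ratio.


Die swell ratio = D_extrudate / D_die
= 14.79 / 8.5
= 1.74

Die swell = 1.74


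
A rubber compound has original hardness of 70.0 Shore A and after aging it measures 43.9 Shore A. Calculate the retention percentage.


Retention = aged / original * 100
= 43.9 / 70.0 * 100
= 62.7%

62.7%


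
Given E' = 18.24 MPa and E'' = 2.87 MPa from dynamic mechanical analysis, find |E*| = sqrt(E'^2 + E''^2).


|E*| = sqrt(E'^2 + E''^2)
= sqrt(18.24^2 + 2.87^2)
= sqrt(332.6976 + 8.2369)
= 18.464 MPa

18.464 MPa


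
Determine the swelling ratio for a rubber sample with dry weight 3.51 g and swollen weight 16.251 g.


Q = W_swollen / W_dry
Q = 16.251 / 3.51
Q = 4.63

Q = 4.63


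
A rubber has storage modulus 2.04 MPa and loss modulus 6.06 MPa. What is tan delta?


tan delta = E'' / E'
= 6.06 / 2.04
= 2.9706

tan delta = 2.9706


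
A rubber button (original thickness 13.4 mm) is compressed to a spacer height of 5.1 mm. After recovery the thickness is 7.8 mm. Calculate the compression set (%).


CS = (t0 - recovered) / (t0 - ts) * 100
= (13.4 - 7.8) / (13.4 - 5.1) * 100
= 5.6 / 8.3 * 100
= 67.5%

67.5%


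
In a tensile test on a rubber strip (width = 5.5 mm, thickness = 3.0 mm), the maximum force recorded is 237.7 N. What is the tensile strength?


Area = width * thickness = 5.5 * 3.0 = 16.5 mm^2
TS = force / area = 237.7 / 16.5 = 14.41 MPa

14.41 MPa


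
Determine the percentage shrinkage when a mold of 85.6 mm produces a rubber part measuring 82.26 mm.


Shrinkage = (mold - part) / mold * 100
= (85.6 - 82.26) / 85.6 * 100
= 3.34 / 85.6 * 100
= 3.9%

3.9%


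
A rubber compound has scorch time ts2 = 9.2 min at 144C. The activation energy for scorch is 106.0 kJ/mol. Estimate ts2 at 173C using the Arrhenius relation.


Convert temperatures: T1 = 144 + 273.15 = 417.15 K, T2 = 173 + 273.15 = 446.15 K
ts2_new = 9.2 * exp(106000 / 8.314 * (1/446.15 - 1/417.15))
1/T2 - 1/T1 = -1.5582e-04
ts2_new = 1.26 min

1.26 min


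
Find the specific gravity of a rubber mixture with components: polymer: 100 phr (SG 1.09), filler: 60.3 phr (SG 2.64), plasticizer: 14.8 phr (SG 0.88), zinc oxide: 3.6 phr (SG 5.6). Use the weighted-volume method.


Sum of weights = 178.7
Volume contributions:
  polymer: 100/1.09 = 91.7431
  filler: 60.3/2.64 = 22.8409
  plasticizer: 14.8/0.88 = 16.8182
  zinc oxide: 3.6/5.6 = 0.6429
Sum of volumes = 132.0451
SG = 178.7 / 132.0451 = 1.353

SG = 1.353


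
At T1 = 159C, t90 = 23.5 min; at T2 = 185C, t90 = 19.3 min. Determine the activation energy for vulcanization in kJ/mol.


T1 = 432.15 K, T2 = 458.15 K
1/T1 - 1/T2 = 1.3132e-04
ln(t1/t2) = ln(23.5/19.3) = 0.1969
Ea = 8.314 * 0.1969 / 1.3132e-04 = 12465.6315 J/mol
Ea = 12.47 kJ/mol

12.47 kJ/mol


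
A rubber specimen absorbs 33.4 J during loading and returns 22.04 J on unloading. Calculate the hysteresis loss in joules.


Hysteresis loss = loading - unloading
= 33.4 - 22.04
= 11.36 J

11.36 J


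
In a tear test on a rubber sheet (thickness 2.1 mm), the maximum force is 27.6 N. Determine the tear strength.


Tear strength = force / thickness
= 27.6 / 2.1
= 13.14 N/mm

13.14 N/mm


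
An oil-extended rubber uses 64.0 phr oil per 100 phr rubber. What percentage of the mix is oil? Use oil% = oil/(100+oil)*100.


Oil % = oil / (100 + oil) * 100
= 64.0 / (100 + 64.0) * 100
= 64.0 / 164.0 * 100
= 39.02%

39.02%


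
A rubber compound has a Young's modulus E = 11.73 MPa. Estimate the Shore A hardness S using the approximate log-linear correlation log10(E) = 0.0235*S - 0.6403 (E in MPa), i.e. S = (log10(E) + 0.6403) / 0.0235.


log10(E) = 0.0235*S - 0.6403  =>  S = (log10(E) + 0.6403) / 0.0235
log10(11.73) = 1.069298
S = (1.069298 + 0.6403) / 0.0235 = 1.709598 / 0.0235
S = 72.7

Shore A = 72.7


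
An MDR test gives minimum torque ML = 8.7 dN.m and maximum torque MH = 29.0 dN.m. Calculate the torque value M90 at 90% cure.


M90 = ML + 0.9 * (MH - ML)
M90 = 8.7 + 0.9 * (29.0 - 8.7)
M90 = 8.7 + 0.9 * 20.3
M90 = 26.97 dN.m

26.97 dN.m


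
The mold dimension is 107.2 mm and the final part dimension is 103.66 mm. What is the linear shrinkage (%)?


Shrinkage = (mold - part) / mold * 100
= (107.2 - 103.66) / 107.2 * 100
= 3.54 / 107.2 * 100
= 3.3%

3.3%


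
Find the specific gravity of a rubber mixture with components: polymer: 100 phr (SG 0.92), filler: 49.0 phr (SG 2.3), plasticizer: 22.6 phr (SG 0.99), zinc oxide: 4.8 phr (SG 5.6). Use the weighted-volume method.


Sum of weights = 176.4
Volume contributions:
  polymer: 100/0.92 = 108.6957
  filler: 49.0/2.3 = 21.3043
  plasticizer: 22.6/0.99 = 22.8283
  zinc oxide: 4.8/5.6 = 0.8571
Sum of volumes = 153.6854
SG = 176.4 / 153.6854 = 1.148

SG = 1.148


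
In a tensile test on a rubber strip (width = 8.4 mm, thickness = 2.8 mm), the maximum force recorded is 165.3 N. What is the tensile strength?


Area = width * thickness = 8.4 * 2.8 = 23.52 mm^2
TS = force / area = 165.3 / 23.52 = 7.03 MPa

7.03 MPa


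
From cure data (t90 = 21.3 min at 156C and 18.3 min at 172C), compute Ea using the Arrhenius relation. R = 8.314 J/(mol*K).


T1 = 429.15 K, T2 = 445.15 K
1/T1 - 1/T2 = 8.3754e-05
ln(t1/t2) = ln(21.3/18.3) = 0.1518
Ea = 8.314 * 0.1518 / 8.3754e-05 = 15069.3495 J/mol
Ea = 15.07 kJ/mol

15.07 kJ/mol


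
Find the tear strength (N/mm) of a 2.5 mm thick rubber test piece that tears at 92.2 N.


Tear strength = force / thickness
= 92.2 / 2.5
= 36.88 N/mm

36.88 N/mm


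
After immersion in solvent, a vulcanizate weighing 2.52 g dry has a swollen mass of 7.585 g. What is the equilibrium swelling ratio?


Q = W_swollen / W_dry
Q = 7.585 / 2.52
Q = 3.01

Q = 3.01


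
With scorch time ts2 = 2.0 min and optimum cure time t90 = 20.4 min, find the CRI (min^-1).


CRI = 100 / (t90 - ts2)
= 100 / (20.4 - 2.0)
= 100 / 18.4
= 5.43 min^-1

5.43 min^-1


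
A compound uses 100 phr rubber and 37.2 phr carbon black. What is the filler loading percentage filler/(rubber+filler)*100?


Filler % = filler / (rubber + filler) * 100
= 37.2 / (100 + 37.2) * 100
= 37.2 / 137.2 * 100
= 27.11%

27.11%


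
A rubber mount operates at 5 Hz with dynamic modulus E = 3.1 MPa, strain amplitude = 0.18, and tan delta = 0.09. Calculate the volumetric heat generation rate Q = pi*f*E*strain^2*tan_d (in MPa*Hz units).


Q = pi * f * E * strain^2 * tan_d
= pi * 5 * 3.1 * 0.18^2 * 0.09
= pi * 5 * 3.1 * 0.0324 * 0.09
= 0.1420

Q = 0.1420


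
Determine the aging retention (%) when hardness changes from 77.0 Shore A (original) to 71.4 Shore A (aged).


Retention = aged / original * 100
= 71.4 / 77.0 * 100
= 92.7%

92.7%


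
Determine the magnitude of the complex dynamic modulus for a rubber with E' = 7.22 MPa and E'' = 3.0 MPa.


|E*| = sqrt(E'^2 + E''^2)
= sqrt(7.22^2 + 3.0^2)
= sqrt(52.1284 + 9.0000)
= 7.818 MPa

7.818 MPa


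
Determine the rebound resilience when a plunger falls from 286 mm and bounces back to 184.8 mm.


Resilience = h_rebound / h_drop * 100
= 184.8 / 286 * 100
= 64.6%

64.6%


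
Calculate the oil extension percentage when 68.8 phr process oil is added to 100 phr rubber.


Oil % = oil / (100 + oil) * 100
= 68.8 / (100 + 68.8) * 100
= 68.8 / 168.8 * 100
= 40.76%

40.76%


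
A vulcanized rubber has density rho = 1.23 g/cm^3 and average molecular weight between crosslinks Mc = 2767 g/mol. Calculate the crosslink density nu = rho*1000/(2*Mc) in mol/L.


nu = rho * 1000 / (2 * Mc)
nu = 1.23 * 1000 / (2 * 2767)
nu = 1230.0 / 5534
nu = 0.2223 mol/L

0.2223 mol/L


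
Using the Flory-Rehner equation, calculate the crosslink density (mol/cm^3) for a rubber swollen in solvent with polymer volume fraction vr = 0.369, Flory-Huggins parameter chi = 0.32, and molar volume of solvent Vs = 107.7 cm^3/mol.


ln(1 - vr) = ln(1 - 0.369) = -0.4604
Numerator = -((-0.4604) + 0.369 + 0.32 * 0.369^2) = 0.0479
Denominator = 107.7 * (0.369^(1/3) - 0.369/2) = 57.3780
nu = 0.0479 / 57.3780 = 8.3443e-04 mol/cm^3

8.3443e-04 mol/cm^3


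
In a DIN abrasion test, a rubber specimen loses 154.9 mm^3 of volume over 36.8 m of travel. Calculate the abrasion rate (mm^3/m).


Rate = volume_loss / distance
= 154.9 / 36.8
= 4.209 mm^3/m

4.209 mm^3/m


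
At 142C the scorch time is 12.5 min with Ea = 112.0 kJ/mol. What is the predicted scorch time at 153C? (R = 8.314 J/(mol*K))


Convert temperatures: T1 = 142 + 273.15 = 415.15 K, T2 = 153 + 273.15 = 426.15 K
ts2_new = 12.5 * exp(112000 / 8.314 * (1/426.15 - 1/415.15))
1/T2 - 1/T1 = -6.2176e-05
ts2_new = 5.41 min

5.41 min


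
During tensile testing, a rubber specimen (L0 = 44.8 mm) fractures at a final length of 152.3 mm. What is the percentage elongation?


Elongation = (Lf - L0) / L0 * 100
= (152.3 - 44.8) / 44.8 * 100
= 107.5 / 44.8 * 100
= 240.0%

240.0%


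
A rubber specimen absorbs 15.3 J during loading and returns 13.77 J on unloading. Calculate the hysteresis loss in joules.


Hysteresis loss = loading - unloading
= 15.3 - 13.77
= 1.53 J

1.53 J


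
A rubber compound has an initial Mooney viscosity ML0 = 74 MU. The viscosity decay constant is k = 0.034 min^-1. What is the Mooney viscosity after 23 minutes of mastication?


ML = ML0 * exp(-k * t)
ML = 74 * exp(-0.034 * 23)
ML = 74 * 0.4575
ML = 33.85 MU

33.85 MU


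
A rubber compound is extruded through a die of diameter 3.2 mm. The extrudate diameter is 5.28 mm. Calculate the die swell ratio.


Die swell ratio = D_extrudate / D_die
= 5.28 / 3.2
= 1.65

Die swell = 1.65


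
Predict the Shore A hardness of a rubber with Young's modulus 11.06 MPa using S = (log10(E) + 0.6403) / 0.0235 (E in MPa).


log10(E) = 0.0235*S - 0.6403  =>  S = (log10(E) + 0.6403) / 0.0235
log10(11.06) = 1.043755
S = (1.043755 + 0.6403) / 0.0235 = 1.684055 / 0.0235
S = 71.7

Shore A = 71.7


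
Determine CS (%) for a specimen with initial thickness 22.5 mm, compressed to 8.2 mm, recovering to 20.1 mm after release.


CS = (t0 - recovered) / (t0 - ts) * 100
= (22.5 - 20.1) / (22.5 - 8.2) * 100
= 2.4 / 14.3 * 100
= 16.8%

16.8%


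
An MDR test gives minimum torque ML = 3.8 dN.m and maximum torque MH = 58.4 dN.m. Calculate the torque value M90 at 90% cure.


M90 = ML + 0.9 * (MH - ML)
M90 = 3.8 + 0.9 * (58.4 - 3.8)
M90 = 3.8 + 0.9 * 54.6
M90 = 52.94 dN.m

52.94 dN.m


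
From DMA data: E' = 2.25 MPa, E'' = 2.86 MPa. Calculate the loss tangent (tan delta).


tan delta = E'' / E'
= 2.86 / 2.25
= 1.2711

tan delta = 1.2711


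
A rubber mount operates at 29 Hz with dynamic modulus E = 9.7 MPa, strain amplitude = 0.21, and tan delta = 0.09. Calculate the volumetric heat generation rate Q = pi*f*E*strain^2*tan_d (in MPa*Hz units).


Q = pi * f * E * strain^2 * tan_d
= pi * 29 * 9.7 * 0.21^2 * 0.09
= pi * 29 * 9.7 * 0.0441 * 0.09
= 3.5075

Q = 3.5075


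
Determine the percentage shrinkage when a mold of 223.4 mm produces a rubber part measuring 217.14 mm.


Shrinkage = (mold - part) / mold * 100
= (223.4 - 217.14) / 223.4 * 100
= 6.26 / 223.4 * 100
= 2.8%

2.8%


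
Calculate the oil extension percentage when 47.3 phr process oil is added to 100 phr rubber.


Oil % = oil / (100 + oil) * 100
= 47.3 / (100 + 47.3) * 100
= 47.3 / 147.3 * 100
= 32.11%

32.11%


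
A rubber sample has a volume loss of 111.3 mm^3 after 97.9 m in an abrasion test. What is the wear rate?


Rate = volume_loss / distance
= 111.3 / 97.9
= 1.137 mm^3/m

1.137 mm^3/m


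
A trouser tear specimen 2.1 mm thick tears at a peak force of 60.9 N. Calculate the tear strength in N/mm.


Tear strength = force / thickness
= 60.9 / 2.1
= 29.0 N/mm

29.0 N/mm


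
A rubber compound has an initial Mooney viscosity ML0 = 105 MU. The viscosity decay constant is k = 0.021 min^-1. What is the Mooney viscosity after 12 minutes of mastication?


ML = ML0 * exp(-k * t)
ML = 105 * exp(-0.021 * 12)
ML = 105 * 0.7772
ML = 81.61 MU

81.61 MU


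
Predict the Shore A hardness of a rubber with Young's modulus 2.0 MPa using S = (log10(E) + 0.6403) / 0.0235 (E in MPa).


log10(E) = 0.0235*S - 0.6403  =>  S = (log10(E) + 0.6403) / 0.0235
log10(2.0) = 0.301030
S = (0.301030 + 0.6403) / 0.0235 = 0.941330 / 0.0235
S = 40.1

Shore A = 40.1


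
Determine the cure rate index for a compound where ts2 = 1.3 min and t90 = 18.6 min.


CRI = 100 / (t90 - ts2)
= 100 / (18.6 - 1.3)
= 100 / 17.3
= 5.78 min^-1

5.78 min^-1


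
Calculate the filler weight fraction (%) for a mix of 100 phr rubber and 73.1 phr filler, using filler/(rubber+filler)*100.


Filler % = filler / (rubber + filler) * 100
= 73.1 / (100 + 73.1) * 100
= 73.1 / 173.1 * 100
= 42.23%

42.23%


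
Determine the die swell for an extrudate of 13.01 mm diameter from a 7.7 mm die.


Die swell ratio = D_extrudate / D_die
= 13.01 / 7.7
= 1.69

Die swell = 1.69


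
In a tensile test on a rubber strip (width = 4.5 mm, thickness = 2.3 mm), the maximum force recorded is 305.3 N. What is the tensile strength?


Area = width * thickness = 4.5 * 2.3 = 10.35 mm^2
TS = force / area = 305.3 / 10.35 = 29.5 MPa

29.5 MPa


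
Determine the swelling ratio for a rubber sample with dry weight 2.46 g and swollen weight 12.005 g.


Q = W_swollen / W_dry
Q = 12.005 / 2.46
Q = 4.88

Q = 4.88


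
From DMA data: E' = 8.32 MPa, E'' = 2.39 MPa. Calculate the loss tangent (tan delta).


tan delta = E'' / E'
= 2.39 / 8.32
= 0.2873

tan delta = 0.2873


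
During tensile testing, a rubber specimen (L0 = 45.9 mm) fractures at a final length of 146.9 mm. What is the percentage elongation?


Elongation = (Lf - L0) / L0 * 100
= (146.9 - 45.9) / 45.9 * 100
= 101.0 / 45.9 * 100
= 220.0%

220.0%


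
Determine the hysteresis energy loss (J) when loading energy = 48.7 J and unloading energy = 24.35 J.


Hysteresis loss = loading - unloading
= 48.7 - 24.35
= 24.35 J

24.35 J


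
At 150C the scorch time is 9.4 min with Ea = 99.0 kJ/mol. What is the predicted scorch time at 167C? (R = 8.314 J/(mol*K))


Convert temperatures: T1 = 150 + 273.15 = 423.15 K, T2 = 167 + 273.15 = 440.15 K
ts2_new = 9.4 * exp(99000 / 8.314 * (1/440.15 - 1/423.15))
1/T2 - 1/T1 = -9.1275e-05
ts2_new = 3.17 min

3.17 min


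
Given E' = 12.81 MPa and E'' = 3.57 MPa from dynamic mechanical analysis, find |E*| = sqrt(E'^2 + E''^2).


|E*| = sqrt(E'^2 + E''^2)
= sqrt(12.81^2 + 3.57^2)
= sqrt(164.0961 + 12.7449)
= 13.298 MPa

13.298 MPa


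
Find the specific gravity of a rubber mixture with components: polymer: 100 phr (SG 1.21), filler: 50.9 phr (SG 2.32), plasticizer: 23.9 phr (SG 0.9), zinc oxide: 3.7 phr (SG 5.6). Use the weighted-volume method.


Sum of weights = 178.5
Volume contributions:
  polymer: 100/1.21 = 82.6446
  filler: 50.9/2.32 = 21.9397
  plasticizer: 23.9/0.9 = 26.5556
  zinc oxide: 3.7/5.6 = 0.6607
Sum of volumes = 131.8006
SG = 178.5 / 131.8006 = 1.354

SG = 1.354


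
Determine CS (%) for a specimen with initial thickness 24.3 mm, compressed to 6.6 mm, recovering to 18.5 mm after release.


CS = (t0 - recovered) / (t0 - ts) * 100
= (24.3 - 18.5) / (24.3 - 6.6) * 100
= 5.8 / 17.7 * 100
= 32.8%

32.8%


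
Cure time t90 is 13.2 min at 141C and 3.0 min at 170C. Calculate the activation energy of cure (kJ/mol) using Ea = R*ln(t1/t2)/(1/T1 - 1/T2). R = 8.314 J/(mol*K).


T1 = 414.15 K, T2 = 443.15 K
1/T1 - 1/T2 = 1.5801e-04
ln(t1/t2) = ln(13.2/3.0) = 1.4816
Ea = 8.314 * 1.4816 / 1.5801e-04 = 77956.5735 J/mol
Ea = 77.96 kJ/mol

77.96 kJ/mol


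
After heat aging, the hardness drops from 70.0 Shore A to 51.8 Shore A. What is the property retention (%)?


Retention = aged / original * 100
= 51.8 / 70.0 * 100
= 74.0%

74.0%


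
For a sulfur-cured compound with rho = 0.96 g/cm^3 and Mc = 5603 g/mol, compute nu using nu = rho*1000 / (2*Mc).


nu = rho * 1000 / (2 * Mc)
nu = 0.96 * 1000 / (2 * 5603)
nu = 960.0 / 11206
nu = 0.0857 mol/L

0.0857 mol/L


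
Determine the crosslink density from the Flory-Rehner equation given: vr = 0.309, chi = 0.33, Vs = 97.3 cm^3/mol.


ln(1 - vr) = ln(1 - 0.309) = -0.3696
Numerator = -((-0.3696) + 0.309 + 0.33 * 0.309^2) = 0.0291
Denominator = 97.3 * (0.309^(1/3) - 0.309/2) = 50.7479
nu = 0.0291 / 50.7479 = 5.7355e-04 mol/cm^3

5.7355e-04 mol/cm^3


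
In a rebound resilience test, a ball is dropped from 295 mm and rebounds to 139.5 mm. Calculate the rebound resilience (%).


Resilience = h_rebound / h_drop * 100
= 139.5 / 295 * 100
= 47.3%

47.3%


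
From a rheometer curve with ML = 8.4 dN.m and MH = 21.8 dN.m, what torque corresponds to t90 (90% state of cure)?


M90 = ML + 0.9 * (MH - ML)
M90 = 8.4 + 0.9 * (21.8 - 8.4)
M90 = 8.4 + 0.9 * 13.4
M90 = 20.46 dN.m

20.46 dN.m


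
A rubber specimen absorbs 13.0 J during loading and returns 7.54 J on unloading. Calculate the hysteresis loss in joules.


Hysteresis loss = loading - unloading
= 13.0 - 7.54
= 5.46 J

5.46 J


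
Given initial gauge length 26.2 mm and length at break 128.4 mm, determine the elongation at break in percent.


Elongation = (Lf - L0) / L0 * 100
= (128.4 - 26.2) / 26.2 * 100
= 102.2 / 26.2 * 100
= 390.1%

390.1%


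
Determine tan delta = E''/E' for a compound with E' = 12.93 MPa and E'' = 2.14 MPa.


tan delta = E'' / E'
= 2.14 / 12.93
= 0.1655

tan delta = 0.1655


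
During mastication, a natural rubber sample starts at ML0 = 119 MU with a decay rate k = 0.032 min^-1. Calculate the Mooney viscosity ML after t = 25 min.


ML = ML0 * exp(-k * t)
ML = 119 * exp(-0.032 * 25)
ML = 119 * 0.4493
ML = 53.47 MU

53.47 MU


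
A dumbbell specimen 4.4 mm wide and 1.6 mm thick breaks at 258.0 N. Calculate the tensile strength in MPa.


Area = width * thickness = 4.4 * 1.6 = 7.04 mm^2
TS = force / area = 258.0 / 7.04 = 36.65 MPa

36.65 MPa


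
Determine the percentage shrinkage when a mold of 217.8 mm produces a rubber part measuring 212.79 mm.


Shrinkage = (mold - part) / mold * 100
= (217.8 - 212.79) / 217.8 * 100
= 5.01 / 217.8 * 100
= 2.3%

2.3%


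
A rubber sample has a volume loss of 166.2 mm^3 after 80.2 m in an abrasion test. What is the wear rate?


Rate = volume_loss / distance
= 166.2 / 80.2
= 2.072 mm^3/m

2.072 mm^3/m


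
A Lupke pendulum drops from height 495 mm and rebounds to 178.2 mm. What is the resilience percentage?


Resilience = h_rebound / h_drop * 100
= 178.2 / 495 * 100
= 36.0%

36.0%


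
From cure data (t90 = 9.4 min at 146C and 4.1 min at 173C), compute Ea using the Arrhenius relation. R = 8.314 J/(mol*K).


T1 = 419.15 K, T2 = 446.15 K
1/T1 - 1/T2 = 1.4438e-04
ln(t1/t2) = ln(9.4/4.1) = 0.8297
Ea = 8.314 * 0.8297 / 1.4438e-04 = 47778.1802 J/mol
Ea = 47.78 kJ/mol

47.78 kJ/mol


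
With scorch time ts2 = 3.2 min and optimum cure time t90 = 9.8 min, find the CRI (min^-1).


CRI = 100 / (t90 - ts2)
= 100 / (9.8 - 3.2)
= 100 / 6.6
= 15.15 min^-1

15.15 min^-1


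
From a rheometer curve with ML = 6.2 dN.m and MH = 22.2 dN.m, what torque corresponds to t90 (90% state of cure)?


M90 = ML + 0.9 * (MH - ML)
M90 = 6.2 + 0.9 * (22.2 - 6.2)
M90 = 6.2 + 0.9 * 16.0
M90 = 20.6 dN.m

20.6 dN.m


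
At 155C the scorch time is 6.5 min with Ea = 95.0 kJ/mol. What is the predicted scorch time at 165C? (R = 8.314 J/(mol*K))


Convert temperatures: T1 = 155 + 273.15 = 428.15 K, T2 = 165 + 273.15 = 438.15 K
ts2_new = 6.5 * exp(95000 / 8.314 * (1/438.15 - 1/428.15))
1/T2 - 1/T1 = -5.3307e-05
ts2_new = 3.53 min

3.53 min


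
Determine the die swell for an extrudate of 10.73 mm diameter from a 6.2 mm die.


Die swell ratio = D_extrudate / D_die
= 10.73 / 6.2
= 1.731

Die swell = 1.731


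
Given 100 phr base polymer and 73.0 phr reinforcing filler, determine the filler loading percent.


Filler % = filler / (rubber + filler) * 100
= 73.0 / (100 + 73.0) * 100
= 73.0 / 173.0 * 100
= 42.2%

42.2%


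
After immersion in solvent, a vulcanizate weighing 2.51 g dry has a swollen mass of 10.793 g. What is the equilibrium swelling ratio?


Q = W_swollen / W_dry
Q = 10.793 / 2.51
Q = 4.3

Q = 4.3


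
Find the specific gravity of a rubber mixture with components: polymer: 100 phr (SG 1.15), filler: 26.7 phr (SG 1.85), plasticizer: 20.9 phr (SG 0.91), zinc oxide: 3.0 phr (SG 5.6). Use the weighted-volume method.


Sum of weights = 150.6
Volume contributions:
  polymer: 100/1.15 = 86.9565
  filler: 26.7/1.85 = 14.4324
  plasticizer: 20.9/0.91 = 22.9670
  zinc oxide: 3.0/5.6 = 0.5357
Sum of volumes = 124.8917
SG = 150.6 / 124.8917 = 1.206

SG = 1.206


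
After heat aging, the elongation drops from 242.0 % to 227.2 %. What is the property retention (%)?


Retention = aged / original * 100
= 227.2 / 242.0 * 100
= 93.9%

93.9%


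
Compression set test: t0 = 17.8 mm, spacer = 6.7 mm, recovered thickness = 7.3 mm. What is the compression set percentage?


CS = (t0 - recovered) / (t0 - ts) * 100
= (17.8 - 7.3) / (17.8 - 6.7) * 100
= 10.5 / 11.1 * 100
= 94.6%

94.6%


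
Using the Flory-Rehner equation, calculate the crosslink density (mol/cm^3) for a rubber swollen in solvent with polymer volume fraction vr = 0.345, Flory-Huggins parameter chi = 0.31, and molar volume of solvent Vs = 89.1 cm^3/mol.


ln(1 - vr) = ln(1 - 0.345) = -0.4231
Numerator = -((-0.4231) + 0.345 + 0.31 * 0.345^2) = 0.0412
Denominator = 89.1 * (0.345^(1/3) - 0.345/2) = 47.1212
nu = 0.0412 / 47.1212 = 8.7481e-04 mol/cm^3

8.7481e-04 mol/cm^3


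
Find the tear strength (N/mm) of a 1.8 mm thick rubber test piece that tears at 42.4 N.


Tear strength = force / thickness
= 42.4 / 1.8
= 23.56 N/mm

23.56 N/mm


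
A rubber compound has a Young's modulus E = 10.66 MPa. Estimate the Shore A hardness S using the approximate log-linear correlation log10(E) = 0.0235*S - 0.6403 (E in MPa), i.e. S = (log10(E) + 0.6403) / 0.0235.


log10(E) = 0.0235*S - 0.6403  =>  S = (log10(E) + 0.6403) / 0.0235
log10(10.66) = 1.027757
S = (1.027757 + 0.6403) / 0.0235 = 1.668057 / 0.0235
S = 71.0

Shore A = 71.0


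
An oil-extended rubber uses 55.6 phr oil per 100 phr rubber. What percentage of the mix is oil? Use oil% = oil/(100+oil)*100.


Oil % = oil / (100 + oil) * 100
= 55.6 / (100 + 55.6) * 100
= 55.6 / 155.6 * 100
= 35.73%

35.73%


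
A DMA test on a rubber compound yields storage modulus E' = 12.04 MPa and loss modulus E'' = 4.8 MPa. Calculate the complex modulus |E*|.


|E*| = sqrt(E'^2 + E''^2)
= sqrt(12.04^2 + 4.8^2)
= sqrt(144.9616 + 23.0400)
= 12.962 MPa

12.962 MPa


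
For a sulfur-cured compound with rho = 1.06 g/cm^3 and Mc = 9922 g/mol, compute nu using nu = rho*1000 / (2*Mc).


nu = rho * 1000 / (2 * Mc)
nu = 1.06 * 1000 / (2 * 9922)
nu = 1060.0 / 19844
nu = 0.0534 mol/L

0.0534 mol/L


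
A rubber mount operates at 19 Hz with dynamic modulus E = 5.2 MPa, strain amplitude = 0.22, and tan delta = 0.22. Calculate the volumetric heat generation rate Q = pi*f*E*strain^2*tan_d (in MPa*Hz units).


Q = pi * f * E * strain^2 * tan_d
= pi * 19 * 5.2 * 0.22^2 * 0.22
= pi * 19 * 5.2 * 0.0484 * 0.22
= 3.3050

Q = 3.3050


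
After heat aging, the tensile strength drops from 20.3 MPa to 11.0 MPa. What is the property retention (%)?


Retention = aged / original * 100
= 11.0 / 20.3 * 100
= 54.2%

54.2%


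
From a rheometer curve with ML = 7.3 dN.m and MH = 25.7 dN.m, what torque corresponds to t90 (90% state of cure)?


M90 = ML + 0.9 * (MH - ML)
M90 = 7.3 + 0.9 * (25.7 - 7.3)
M90 = 7.3 + 0.9 * 18.4
M90 = 23.86 dN.m

23.86 dN.m


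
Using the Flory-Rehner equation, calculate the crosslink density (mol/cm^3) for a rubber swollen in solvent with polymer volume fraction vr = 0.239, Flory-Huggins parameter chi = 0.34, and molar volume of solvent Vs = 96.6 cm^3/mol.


ln(1 - vr) = ln(1 - 0.239) = -0.2731
Numerator = -((-0.2731) + 0.239 + 0.34 * 0.239^2) = 0.0147
Denominator = 96.6 * (0.239^(1/3) - 0.239/2) = 48.4045
nu = 0.0147 / 48.4045 = 3.0371e-04 mol/cm^3

3.0371e-04 mol/cm^3


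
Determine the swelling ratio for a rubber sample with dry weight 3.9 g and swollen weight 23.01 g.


Q = W_swollen / W_dry
Q = 23.01 / 3.9
Q = 5.9

Q = 5.9


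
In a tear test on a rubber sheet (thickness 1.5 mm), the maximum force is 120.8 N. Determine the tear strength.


Tear strength = force / thickness
= 120.8 / 1.5
= 80.53 N/mm

80.53 N/mm


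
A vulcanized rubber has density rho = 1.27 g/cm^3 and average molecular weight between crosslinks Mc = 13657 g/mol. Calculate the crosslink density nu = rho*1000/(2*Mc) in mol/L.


nu = rho * 1000 / (2 * Mc)
nu = 1.27 * 1000 / (2 * 13657)
nu = 1270.0 / 27314
nu = 0.0465 mol/L

0.0465 mol/L


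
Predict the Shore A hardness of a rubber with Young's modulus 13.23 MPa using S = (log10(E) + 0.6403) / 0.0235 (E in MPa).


log10(E) = 0.0235*S - 0.6403  =>  S = (log10(E) + 0.6403) / 0.0235
log10(13.23) = 1.121560
S = (1.121560 + 0.6403) / 0.0235 = 1.761860 / 0.0235
S = 75.0

Shore A = 75.0


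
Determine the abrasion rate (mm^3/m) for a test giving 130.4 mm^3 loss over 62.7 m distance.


Rate = volume_loss / distance
= 130.4 / 62.7
= 2.08 mm^3/m

2.08 mm^3/m


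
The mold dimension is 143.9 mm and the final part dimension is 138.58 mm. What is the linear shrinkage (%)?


Shrinkage = (mold - part) / mold * 100
= (143.9 - 138.58) / 143.9 * 100
= 5.32 / 143.9 * 100
= 3.7%

3.7%


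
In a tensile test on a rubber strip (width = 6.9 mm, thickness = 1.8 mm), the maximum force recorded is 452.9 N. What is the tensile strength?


Area = width * thickness = 6.9 * 1.8 = 12.42 mm^2
TS = force / area = 452.9 / 12.42 = 36.47 MPa

36.47 MPa


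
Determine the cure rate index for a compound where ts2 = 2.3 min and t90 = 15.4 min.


CRI = 100 / (t90 - ts2)
= 100 / (15.4 - 2.3)
= 100 / 13.1
= 7.63 min^-1

7.63 min^-1


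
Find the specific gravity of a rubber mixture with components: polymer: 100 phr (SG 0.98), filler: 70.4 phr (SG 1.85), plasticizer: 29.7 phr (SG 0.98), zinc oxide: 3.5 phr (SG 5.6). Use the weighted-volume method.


Sum of weights = 203.6
Volume contributions:
  polymer: 100/0.98 = 102.0408
  filler: 70.4/1.85 = 38.0541
  plasticizer: 29.7/0.98 = 30.3061
  zinc oxide: 3.5/5.6 = 0.6250
Sum of volumes = 171.0260
SG = 203.6 / 171.0260 = 1.19

SG = 1.19


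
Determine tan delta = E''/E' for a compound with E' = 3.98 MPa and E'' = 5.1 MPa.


tan delta = E'' / E'
= 5.1 / 3.98
= 1.2814

tan delta = 1.2814


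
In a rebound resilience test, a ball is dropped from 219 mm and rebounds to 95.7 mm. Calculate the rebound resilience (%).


Resilience = h_rebound / h_drop * 100
= 95.7 / 219 * 100
= 43.7%

43.7%


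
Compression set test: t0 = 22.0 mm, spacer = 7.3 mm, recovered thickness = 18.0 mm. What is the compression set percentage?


CS = (t0 - recovered) / (t0 - ts) * 100
= (22.0 - 18.0) / (22.0 - 7.3) * 100
= 4.0 / 14.7 * 100
= 27.2%

27.2%


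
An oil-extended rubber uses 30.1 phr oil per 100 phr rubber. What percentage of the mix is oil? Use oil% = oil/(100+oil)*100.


Oil % = oil / (100 + oil) * 100
= 30.1 / (100 + 30.1) * 100
= 30.1 / 130.1 * 100
= 23.14%

23.14%


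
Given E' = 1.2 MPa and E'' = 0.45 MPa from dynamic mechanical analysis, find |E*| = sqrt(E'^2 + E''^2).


|E*| = sqrt(E'^2 + E''^2)
= sqrt(1.2^2 + 0.45^2)
= sqrt(1.4400 + 0.2025)
= 1.282 MPa

1.282 MPa


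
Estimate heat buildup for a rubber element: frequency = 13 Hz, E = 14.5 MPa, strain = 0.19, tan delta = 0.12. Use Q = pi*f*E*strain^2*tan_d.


Q = pi * f * E * strain^2 * tan_d
= pi * 13 * 14.5 * 0.19^2 * 0.12
= pi * 13 * 14.5 * 0.0361 * 0.12
= 2.5654

Q = 2.5654


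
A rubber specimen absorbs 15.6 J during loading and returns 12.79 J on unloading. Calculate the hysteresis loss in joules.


Hysteresis loss = loading - unloading
= 15.6 - 12.79
= 2.81 J

2.81 J


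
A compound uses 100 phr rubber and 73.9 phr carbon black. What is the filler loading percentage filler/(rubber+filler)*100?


Filler % = filler / (rubber + filler) * 100
= 73.9 / (100 + 73.9) * 100
= 73.9 / 173.9 * 100
= 42.5%

42.5%


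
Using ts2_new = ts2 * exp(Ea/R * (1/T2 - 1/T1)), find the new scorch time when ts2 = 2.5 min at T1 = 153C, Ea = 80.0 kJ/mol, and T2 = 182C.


Convert temperatures: T1 = 153 + 273.15 = 426.15 K, T2 = 182 + 273.15 = 455.15 K
ts2_new = 2.5 * exp(80000 / 8.314 * (1/455.15 - 1/426.15))
1/T2 - 1/T1 = -1.4951e-04
ts2_new = 0.59 min

0.59 min


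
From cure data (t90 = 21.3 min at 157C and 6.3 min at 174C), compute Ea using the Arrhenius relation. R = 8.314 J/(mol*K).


T1 = 430.15 K, T2 = 447.15 K
1/T1 - 1/T2 = 8.8384e-05
ln(t1/t2) = ln(21.3/6.3) = 1.2182
Ea = 8.314 * 1.2182 / 8.8384e-05 = 114587.6157 J/mol
Ea = 114.59 kJ/mol

114.59 kJ/mol


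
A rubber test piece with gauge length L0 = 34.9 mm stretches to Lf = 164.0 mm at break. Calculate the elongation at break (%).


Elongation = (Lf - L0) / L0 * 100
= (164.0 - 34.9) / 34.9 * 100
= 129.1 / 34.9 * 100
= 369.9%

369.9%


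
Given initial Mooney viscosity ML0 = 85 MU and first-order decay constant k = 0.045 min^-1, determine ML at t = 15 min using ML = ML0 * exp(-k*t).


ML = ML0 * exp(-k * t)
ML = 85 * exp(-0.045 * 15)
ML = 85 * 0.5092
ML = 43.28 MU

43.28 MU


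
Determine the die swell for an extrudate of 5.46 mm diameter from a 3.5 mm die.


Die swell ratio = D_extrudate / D_die
= 5.46 / 3.5
= 1.56

Die swell = 1.56


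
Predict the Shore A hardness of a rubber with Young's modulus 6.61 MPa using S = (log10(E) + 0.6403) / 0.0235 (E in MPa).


log10(E) = 0.0235*S - 0.6403  =>  S = (log10(E) + 0.6403) / 0.0235
log10(6.61) = 0.820201
S = (0.820201 + 0.6403) / 0.0235 = 1.460501 / 0.0235
S = 62.1

Shore A = 62.1


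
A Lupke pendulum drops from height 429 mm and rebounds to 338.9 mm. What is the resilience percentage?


Resilience = h_rebound / h_drop * 100
= 338.9 / 429 * 100
= 79.0%

79.0%


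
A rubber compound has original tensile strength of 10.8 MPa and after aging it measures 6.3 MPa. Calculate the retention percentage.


Retention = aged / original * 100
= 6.3 / 10.8 * 100
= 58.3%

58.3%


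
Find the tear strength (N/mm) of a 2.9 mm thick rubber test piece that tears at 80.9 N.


Tear strength = force / thickness
= 80.9 / 2.9
= 27.9 N/mm

27.9 N/mm


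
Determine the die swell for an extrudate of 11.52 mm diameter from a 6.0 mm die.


Die swell ratio = D_extrudate / D_die
= 11.52 / 6.0
= 1.92

Die swell = 1.92


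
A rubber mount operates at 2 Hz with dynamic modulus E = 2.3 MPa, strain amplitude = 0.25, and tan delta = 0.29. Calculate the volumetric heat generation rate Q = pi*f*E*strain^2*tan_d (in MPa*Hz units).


Q = pi * f * E * strain^2 * tan_d
= pi * 2 * 2.3 * 0.25^2 * 0.29
= pi * 2 * 2.3 * 0.0625 * 0.29
= 0.2619

Q = 0.2619


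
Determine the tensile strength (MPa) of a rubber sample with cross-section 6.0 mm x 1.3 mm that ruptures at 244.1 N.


Area = width * thickness = 6.0 * 1.3 = 7.8 mm^2
TS = force / area = 244.1 / 7.8 = 31.29 MPa

31.29 MPa


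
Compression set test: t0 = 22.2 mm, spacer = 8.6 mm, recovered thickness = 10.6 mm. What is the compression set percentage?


CS = (t0 - recovered) / (t0 - ts) * 100
= (22.2 - 10.6) / (22.2 - 8.6) * 100
= 11.6 / 13.6 * 100
= 85.3%

85.3%


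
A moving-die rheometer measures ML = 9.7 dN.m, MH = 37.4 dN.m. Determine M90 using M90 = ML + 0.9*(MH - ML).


M90 = ML + 0.9 * (MH - ML)
M90 = 9.7 + 0.9 * (37.4 - 9.7)
M90 = 9.7 + 0.9 * 27.7
M90 = 34.63 dN.m

34.63 dN.m


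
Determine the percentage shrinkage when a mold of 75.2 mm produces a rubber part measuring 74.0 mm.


Shrinkage = (mold - part) / mold * 100
= (75.2 - 74.0) / 75.2 * 100
= 1.2 / 75.2 * 100
= 1.6%

1.6%


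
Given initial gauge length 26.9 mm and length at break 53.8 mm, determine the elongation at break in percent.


Elongation = (Lf - L0) / L0 * 100
= (53.8 - 26.9) / 26.9 * 100
= 26.9 / 26.9 * 100
= 100.0%

100.0%


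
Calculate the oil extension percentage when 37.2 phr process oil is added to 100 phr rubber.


Oil % = oil / (100 + oil) * 100
= 37.2 / (100 + 37.2) * 100
= 37.2 / 137.2 * 100
= 27.11%

27.11%


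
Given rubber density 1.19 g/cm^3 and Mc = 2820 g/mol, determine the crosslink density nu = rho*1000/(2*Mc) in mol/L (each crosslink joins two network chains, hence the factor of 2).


nu = rho * 1000 / (2 * Mc)
nu = 1.19 * 1000 / (2 * 2820)
nu = 1190.0 / 5640
nu = 0.2110 mol/L

0.2110 mol/L


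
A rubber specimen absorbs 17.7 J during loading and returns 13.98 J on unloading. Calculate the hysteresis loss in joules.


Hysteresis loss = loading - unloading
= 17.7 - 13.98
= 3.72 J

3.72 J


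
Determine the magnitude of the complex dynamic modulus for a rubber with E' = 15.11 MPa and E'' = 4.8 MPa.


|E*| = sqrt(E'^2 + E''^2)
= sqrt(15.11^2 + 4.8^2)
= sqrt(228.3121 + 23.0400)
= 15.854 MPa

15.854 MPa


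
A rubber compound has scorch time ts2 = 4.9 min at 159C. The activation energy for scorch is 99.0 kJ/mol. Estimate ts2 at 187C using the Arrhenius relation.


Convert temperatures: T1 = 159 + 273.15 = 432.15 K, T2 = 187 + 273.15 = 460.15 K
ts2_new = 4.9 * exp(99000 / 8.314 * (1/460.15 - 1/432.15))
1/T2 - 1/T1 = -1.4081e-04
ts2_new = 0.92 min

0.92 min


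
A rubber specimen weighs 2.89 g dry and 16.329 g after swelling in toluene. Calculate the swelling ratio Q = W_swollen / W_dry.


Q = W_swollen / W_dry
Q = 16.329 / 2.89
Q = 5.65

Q = 5.65


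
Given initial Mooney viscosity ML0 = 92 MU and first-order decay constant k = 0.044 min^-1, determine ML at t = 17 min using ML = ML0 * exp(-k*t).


ML = ML0 * exp(-k * t)
ML = 92 * exp(-0.044 * 17)
ML = 92 * 0.4733
ML = 43.54 MU

43.54 MU


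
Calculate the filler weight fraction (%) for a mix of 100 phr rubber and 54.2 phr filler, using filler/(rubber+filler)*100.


Filler % = filler / (rubber + filler) * 100
= 54.2 / (100 + 54.2) * 100
= 54.2 / 154.2 * 100
= 35.15%

35.15%


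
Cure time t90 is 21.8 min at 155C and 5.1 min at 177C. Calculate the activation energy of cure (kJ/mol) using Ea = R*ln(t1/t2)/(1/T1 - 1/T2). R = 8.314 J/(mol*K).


T1 = 428.15 K, T2 = 450.15 K
1/T1 - 1/T2 = 1.1415e-04
ln(t1/t2) = ln(21.8/5.1) = 1.4527
Ea = 8.314 * 1.4527 / 1.1415e-04 = 105805.2797 J/mol
Ea = 105.81 kJ/mol

105.81 kJ/mol


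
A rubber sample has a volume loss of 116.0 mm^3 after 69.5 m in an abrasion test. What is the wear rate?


Rate = volume_loss / distance
= 116.0 / 69.5
= 1.669 mm^3/m

1.669 mm^3/m


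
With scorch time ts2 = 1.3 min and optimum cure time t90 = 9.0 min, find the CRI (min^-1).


CRI = 100 / (t90 - ts2)
= 100 / (9.0 - 1.3)
= 100 / 7.7
= 12.99 min^-1

12.99 min^-1


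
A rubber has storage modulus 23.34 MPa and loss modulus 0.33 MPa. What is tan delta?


tan delta = E'' / E'
= 0.33 / 23.34
= 0.0141

tan delta = 0.0141


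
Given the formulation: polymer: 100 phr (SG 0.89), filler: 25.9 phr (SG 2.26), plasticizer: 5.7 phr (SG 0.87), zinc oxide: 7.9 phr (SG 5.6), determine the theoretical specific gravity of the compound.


Sum of weights = 139.5
Volume contributions:
  polymer: 100/0.89 = 112.3596
  filler: 25.9/2.26 = 11.4602
  plasticizer: 5.7/0.87 = 6.5517
  zinc oxide: 7.9/5.6 = 1.4107
Sum of volumes = 131.7822
SG = 139.5 / 131.7822 = 1.059

SG = 1.059


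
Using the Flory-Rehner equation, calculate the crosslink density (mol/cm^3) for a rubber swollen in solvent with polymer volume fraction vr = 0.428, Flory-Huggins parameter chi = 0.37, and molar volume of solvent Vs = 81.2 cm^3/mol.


ln(1 - vr) = ln(1 - 0.428) = -0.5586
Numerator = -((-0.5586) + 0.428 + 0.37 * 0.428^2) = 0.0628
Denominator = 81.2 * (0.428^(1/3) - 0.428/2) = 43.8165
nu = 0.0628 / 43.8165 = 0.0014 mol/cm^3

0.0014 mol/cm^3


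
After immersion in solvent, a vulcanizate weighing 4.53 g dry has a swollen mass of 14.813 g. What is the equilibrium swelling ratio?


Q = W_swollen / W_dry
Q = 14.813 / 4.53
Q = 3.27

Q = 3.27


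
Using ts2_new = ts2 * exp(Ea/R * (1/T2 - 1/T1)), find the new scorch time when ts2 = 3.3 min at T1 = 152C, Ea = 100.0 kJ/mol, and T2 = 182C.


Convert temperatures: T1 = 152 + 273.15 = 425.15 K, T2 = 182 + 273.15 = 455.15 K
ts2_new = 3.3 * exp(100000 / 8.314 * (1/455.15 - 1/425.15))
1/T2 - 1/T1 = -1.5503e-04
ts2_new = 0.51 min

0.51 min


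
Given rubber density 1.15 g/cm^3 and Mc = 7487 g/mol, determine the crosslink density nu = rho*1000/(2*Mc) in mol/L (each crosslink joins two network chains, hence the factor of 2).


nu = rho * 1000 / (2 * Mc)
nu = 1.15 * 1000 / (2 * 7487)
nu = 1150.0 / 14974
nu = 0.0768 mol/L

0.0768 mol/L


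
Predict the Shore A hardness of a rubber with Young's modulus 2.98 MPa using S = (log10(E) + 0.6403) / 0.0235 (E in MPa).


log10(E) = 0.0235*S - 0.6403  =>  S = (log10(E) + 0.6403) / 0.0235
log10(2.98) = 0.474216
S = (0.474216 + 0.6403) / 0.0235 = 1.114516 / 0.0235
S = 47.4

Shore A = 47.4


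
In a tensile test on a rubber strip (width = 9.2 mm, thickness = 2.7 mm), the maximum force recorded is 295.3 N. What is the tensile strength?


Area = width * thickness = 9.2 * 2.7 = 24.84 mm^2
TS = force / area = 295.3 / 24.84 = 11.89 MPa

11.89 MPa


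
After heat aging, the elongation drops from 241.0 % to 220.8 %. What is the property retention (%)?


Retention = aged / original * 100
= 220.8 / 241.0 * 100
= 91.6%

91.6%


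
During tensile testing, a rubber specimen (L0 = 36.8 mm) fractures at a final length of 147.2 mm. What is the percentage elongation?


Elongation = (Lf - L0) / L0 * 100
= (147.2 - 36.8) / 36.8 * 100
= 110.4 / 36.8 * 100
= 300.0%

300.0%


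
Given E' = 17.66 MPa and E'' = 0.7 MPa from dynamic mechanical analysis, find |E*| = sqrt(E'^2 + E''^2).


|E*| = sqrt(E'^2 + E''^2)
= sqrt(17.66^2 + 0.7^2)
= sqrt(311.8756 + 0.4900)
= 17.674 MPa

17.674 MPa


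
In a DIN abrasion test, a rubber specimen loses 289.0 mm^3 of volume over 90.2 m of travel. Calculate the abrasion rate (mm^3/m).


Rate = volume_loss / distance
= 289.0 / 90.2
= 3.204 mm^3/m

3.204 mm^3/m


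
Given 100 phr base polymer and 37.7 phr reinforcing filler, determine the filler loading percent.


Filler % = filler / (rubber + filler) * 100
= 37.7 / (100 + 37.7) * 100
= 37.7 / 137.7 * 100
= 27.38%

27.38%


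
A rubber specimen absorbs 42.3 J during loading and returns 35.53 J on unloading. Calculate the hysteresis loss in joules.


Hysteresis loss = loading - unloading
= 42.3 - 35.53
= 6.77 J

6.77 J


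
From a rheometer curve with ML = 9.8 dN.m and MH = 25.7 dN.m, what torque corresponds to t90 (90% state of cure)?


M90 = ML + 0.9 * (MH - ML)
M90 = 9.8 + 0.9 * (25.7 - 9.8)
M90 = 9.8 + 0.9 * 15.9
M90 = 24.11 dN.m

24.11 dN.m


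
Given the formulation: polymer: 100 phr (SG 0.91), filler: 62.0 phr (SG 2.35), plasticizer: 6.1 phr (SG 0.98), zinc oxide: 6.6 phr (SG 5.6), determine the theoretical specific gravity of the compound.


Sum of weights = 174.7
Volume contributions:
  polymer: 100/0.91 = 109.8901
  filler: 62.0/2.35 = 26.3830
  plasticizer: 6.1/0.98 = 6.2245
  zinc oxide: 6.6/5.6 = 1.1786
Sum of volumes = 143.6761
SG = 174.7 / 143.6761 = 1.216

SG = 1.216


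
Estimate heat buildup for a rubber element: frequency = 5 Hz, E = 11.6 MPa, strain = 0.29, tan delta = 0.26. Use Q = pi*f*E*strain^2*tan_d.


Q = pi * f * E * strain^2 * tan_d
= pi * 5 * 11.6 * 0.29^2 * 0.26
= pi * 5 * 11.6 * 0.0841 * 0.26
= 3.9843

Q = 3.9843


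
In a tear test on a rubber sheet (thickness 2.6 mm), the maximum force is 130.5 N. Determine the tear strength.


Tear strength = force / thickness
= 130.5 / 2.6
= 50.19 N/mm

50.19 N/mm


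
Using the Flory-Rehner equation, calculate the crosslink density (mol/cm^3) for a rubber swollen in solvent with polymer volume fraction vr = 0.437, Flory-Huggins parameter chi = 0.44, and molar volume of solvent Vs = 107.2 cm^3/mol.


ln(1 - vr) = ln(1 - 0.437) = -0.5745
Numerator = -((-0.5745) + 0.437 + 0.44 * 0.437^2) = 0.0534
Denominator = 107.2 * (0.437^(1/3) - 0.437/2) = 57.9264
nu = 0.0534 / 57.9264 = 9.2271e-04 mol/cm^3

9.2271e-04 mol/cm^3
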